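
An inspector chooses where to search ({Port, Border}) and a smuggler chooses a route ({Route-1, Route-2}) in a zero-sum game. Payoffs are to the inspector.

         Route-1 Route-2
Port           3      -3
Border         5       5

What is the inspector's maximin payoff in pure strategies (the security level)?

Row minima: Port → -3, Border → 5.
The best of these is 5.

5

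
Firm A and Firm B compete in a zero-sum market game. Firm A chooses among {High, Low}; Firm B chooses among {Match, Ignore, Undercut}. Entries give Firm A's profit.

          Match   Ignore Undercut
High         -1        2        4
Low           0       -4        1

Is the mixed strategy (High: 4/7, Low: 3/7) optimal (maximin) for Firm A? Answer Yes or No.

Yes

Against Match this mix gives (4/7)·(-1) + (3/7)·0 = -4/7.
Against Ignore this mix gives (4/7)·2 + (3/7)·(-4) = -4/7.
Against Undercut this mix gives (4/7)·4 + (3/7)·1 = 19/7.
All of Firm B's active replies (Match, Ignore) yield -4/7, and no column does worse for Firm A. The mix makes Firm B indifferent and guarantees -4/7, so it is optimal.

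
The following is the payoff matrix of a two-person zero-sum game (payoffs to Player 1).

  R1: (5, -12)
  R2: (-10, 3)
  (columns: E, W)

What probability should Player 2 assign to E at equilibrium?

Row minima: R1 → -12, R2 → -10; maximin = -10.
Column maxima: E → 5, W → 3; minimax = 3.
-10 ≠ 3, so there is no saddle point; optimal play is mixed.
Let Player 1 play R1 with probability p. Expected payoff against E: 5p + (-10)(1−p) = 15p − 10; against W: (-12)p + 3(1−p) = −15p + 3.
Setting these equal: 15p − 10 = −15p + 3 ⇒ 30p = 13 ⇒ p = 13/30, and the value is (15)·(13/30) − 10 = -7/2.
For Player 2: with q = P(E), equating R1's and R2's payoffs gives 17q − 12 = −13q + 3 ⇒ q = 1/2.

1/2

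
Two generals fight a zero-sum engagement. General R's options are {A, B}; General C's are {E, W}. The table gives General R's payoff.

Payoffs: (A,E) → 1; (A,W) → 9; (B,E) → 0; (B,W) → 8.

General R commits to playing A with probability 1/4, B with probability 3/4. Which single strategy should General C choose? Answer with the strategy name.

If General C plays E, General R's expected payoff is (1/4)·1 + (3/4)·0 = 1/4.
If General C plays W, General R's expected payoff is (1/4)·9 + (3/4)·8 = 33/4.
General C minimizes General R's payoff; the smallest is 1/4, so the best response is E.

E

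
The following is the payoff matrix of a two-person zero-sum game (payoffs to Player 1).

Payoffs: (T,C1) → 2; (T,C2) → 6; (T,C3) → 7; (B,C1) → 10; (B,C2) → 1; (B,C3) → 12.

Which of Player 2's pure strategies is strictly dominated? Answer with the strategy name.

C3

C1 holds Player 1's payoff strictly below C3 in every row: 2 < 7, 10 < 12.
So C3 is strictly dominated for Player 2.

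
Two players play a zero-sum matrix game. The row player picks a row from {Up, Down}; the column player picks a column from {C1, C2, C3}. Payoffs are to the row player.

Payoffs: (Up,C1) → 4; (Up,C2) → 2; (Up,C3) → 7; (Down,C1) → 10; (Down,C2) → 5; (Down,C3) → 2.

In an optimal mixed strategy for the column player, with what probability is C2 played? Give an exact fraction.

5/8

Row minima: Up → 2, Down → 2; maximin = 2.
Column maxima: C1 → 10, C2 → 5, C3 → 7; minimax = 5.
2 ≠ 5, so there is no saddle point; optimal play is mixed.
C1 is strictly dominated by C2 (it gives the row player strictly more in every row), so the column player never plays it.
On the remaining 2×2 (Up, Down vs C2, C3):
Let the row player play Up with probability p. Expected payoff against C2: 2p + 5(1−p) = −3p + 5; against C3: 7p + 2(1−p) = 5p + 2.
Setting these equal: −3p + 5 = 5p + 2 ⇒ −8p = -3 ⇒ p = 3/8, and the value is (-3)·(3/8) + 5 = 31/8.
For the column player: with q = P(C2), equating Up's and Down's payoffs gives −5q + 7 = 3q + 2 ⇒ q = 5/8.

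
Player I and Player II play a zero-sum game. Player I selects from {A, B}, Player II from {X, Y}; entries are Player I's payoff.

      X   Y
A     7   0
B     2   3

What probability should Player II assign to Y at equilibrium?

5/8

Row minima: A → 0, B → 2; maximin = 2.
Column maxima: X → 7, Y → 3; minimax = 3.
2 ≠ 3, so there is no saddle point; optimal play is mixed.
Let Player I play A with probability p. Expected payoff against X: 7p + 2(1−p) = 5p + 2; against Y: 0p + 3(1−p) = −3p + 3.
Setting these equal: 5p + 2 = −3p + 3 ⇒ 8p = 1 ⇒ p = 1/8, and the value is (5)·(1/8) + 2 = 21/8.
For Player II: with q = P(X), equating A's and B's payoffs gives 7q = −q + 3 ⇒ q = 3/8.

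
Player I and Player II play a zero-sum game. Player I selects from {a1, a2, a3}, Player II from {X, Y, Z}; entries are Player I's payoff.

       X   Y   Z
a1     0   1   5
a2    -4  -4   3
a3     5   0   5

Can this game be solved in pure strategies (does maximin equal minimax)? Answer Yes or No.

Row minima: a1 → 0, a2 → -4, a3 → 0; maximin = 0.
Column maxima: X → 5, Y → 1, Z → 5; minimax = 1.
0 ≠ 1, so no pure-strategy equilibrium exists.

No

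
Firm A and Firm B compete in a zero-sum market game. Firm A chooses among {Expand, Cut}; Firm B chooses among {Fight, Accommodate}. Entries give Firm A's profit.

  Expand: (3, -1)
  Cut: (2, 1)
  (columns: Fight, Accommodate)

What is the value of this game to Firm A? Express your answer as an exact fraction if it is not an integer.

1

Row minima: Expand → -1, Cut → 1; maximin = 1.
Column maxima: Fight → 3, Accommodate → 1; minimax = 1.
Since maximin = minimax = 1, there is a saddle point and the value is 1.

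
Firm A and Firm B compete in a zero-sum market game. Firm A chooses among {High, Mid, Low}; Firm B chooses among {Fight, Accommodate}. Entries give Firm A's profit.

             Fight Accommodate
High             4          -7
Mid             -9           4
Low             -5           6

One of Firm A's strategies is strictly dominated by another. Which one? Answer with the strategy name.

Mid

Low gives a strictly higher payoff than Mid against every column: -5 > -9, 6 > 4.
So Mid is strictly dominated and Firm A never plays it.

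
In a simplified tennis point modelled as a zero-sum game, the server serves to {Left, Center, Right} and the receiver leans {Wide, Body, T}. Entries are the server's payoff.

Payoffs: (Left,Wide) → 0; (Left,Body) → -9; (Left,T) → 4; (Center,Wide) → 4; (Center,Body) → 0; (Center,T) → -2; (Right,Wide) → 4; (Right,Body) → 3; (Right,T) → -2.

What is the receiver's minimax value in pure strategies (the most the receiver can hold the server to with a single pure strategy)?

Column maxima: Wide → 4, Body → 3, T → 4.
The smallest of these is 3.

3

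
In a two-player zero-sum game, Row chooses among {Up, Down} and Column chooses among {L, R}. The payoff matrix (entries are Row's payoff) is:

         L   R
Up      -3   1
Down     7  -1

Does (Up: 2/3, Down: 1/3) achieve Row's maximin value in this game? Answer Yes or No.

Yes

Against L this mix gives (2/3)·(-3) + (1/3)·7 = 1/3.
Against R this mix gives (2/3)·1 + (1/3)·(-1) = 1/3.
All of Column's active replies (L, R) yield 1/3, and no column does worse for Row. The mix makes Column indifferent and guarantees 1/3, so it is optimal.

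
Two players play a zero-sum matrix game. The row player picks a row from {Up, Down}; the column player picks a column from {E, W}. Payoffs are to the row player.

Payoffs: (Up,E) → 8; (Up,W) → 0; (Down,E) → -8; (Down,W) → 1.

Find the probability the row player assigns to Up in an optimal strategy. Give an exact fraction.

9/17

Row minima: Up → 0, Down → -8; maximin = 0.
Column maxima: E → 8, W → 1; minimax = 1.
0 ≠ 1, so there is no saddle point; optimal play is mixed.
Let the row player play Up with probability p. Expected payoff against E: 8p + (-8)(1−p) = 16p − 8; against W: 0p + 1(1−p) = −p + 1.
Setting these equal: 16p − 8 = −p + 1 ⇒ 17p = 9 ⇒ p = 9/17, and the value is (16)·(9/17) − 8 = 8/17.
For the column player: with q = P(E), equating Up's and Down's payoffs gives 8q = −9q + 1 ⇒ q = 1/17.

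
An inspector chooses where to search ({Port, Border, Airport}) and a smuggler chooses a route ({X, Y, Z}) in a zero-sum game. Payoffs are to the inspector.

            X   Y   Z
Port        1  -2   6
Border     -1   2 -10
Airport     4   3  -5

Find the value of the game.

Row minima: Port → -2, Border → -10, Airport → -5; maximin = -2.
Column maxima: X → 4, Y → 3, Z → 6; minimax = 3.
-2 ≠ 3, so there is no saddle point; optimal play is mixed.
Border is strictly dominated by Airport, so the inspector never plays it.
With Border eliminated, X is strictly dominated by Y (it gives the inspector strictly more in every remaining row), so the smuggler never plays it.
On the remaining 2×2 (Port, Airport vs Y, Z):
Let the inspector play Port with probability p. Expected payoff against Y: (-2)p + 3(1−p) = −5p + 3; against Z: 6p + (-5)(1−p) = 11p − 5.
Setting these equal: −5p + 3 = 11p − 5 ⇒ −16p = -8 ⇒ p = 1/2, and the value is (-5)·(1/2) + 3 = 1/2.
For the smuggler: with q = P(Y), equating Port's and Airport's payoffs gives −8q + 6 = 8q − 5 ⇒ q = 11/16.

1/2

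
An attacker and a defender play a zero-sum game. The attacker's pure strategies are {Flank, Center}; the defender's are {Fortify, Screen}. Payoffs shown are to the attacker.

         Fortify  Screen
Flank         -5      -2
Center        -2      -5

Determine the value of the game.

-7/2

Row minima: Flank → -5, Center → -5; maximin = -5.
Column maxima: Fortify → -2, Screen → -2; minimax = -2.
-5 ≠ -2, so there is no saddle point; optimal play is mixed.
Let the attacker play Flank with probability p. Expected payoff against Fortify: (-5)p + (-2)(1−p) = −3p − 2; against Screen: (-2)p + (-5)(1−p) = 3p − 5.
Setting these equal: −3p − 2 = 3p − 5 ⇒ −6p = -3 ⇒ p = 1/2, and the value is (-3)·(1/2) − 2 = -7/2.
For the defender: with q = P(Fortify), equating Flank's and Center's payoffs gives −3q − 2 = 3q − 5 ⇒ q = 1/2.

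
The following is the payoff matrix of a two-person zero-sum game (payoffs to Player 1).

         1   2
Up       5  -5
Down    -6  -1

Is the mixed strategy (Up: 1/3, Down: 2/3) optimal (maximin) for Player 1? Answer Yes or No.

Yes

Against 1 this mix gives (1/3)·5 + (2/3)·(-6) = -7/3.
Against 2 this mix gives (1/3)·(-5) + (2/3)·(-1) = -7/3.
All of Player 2's active replies (1, 2) yield -7/3, and no column does worse for Player 1. The mix makes Player 2 indifferent and guarantees -7/3, so it is optimal.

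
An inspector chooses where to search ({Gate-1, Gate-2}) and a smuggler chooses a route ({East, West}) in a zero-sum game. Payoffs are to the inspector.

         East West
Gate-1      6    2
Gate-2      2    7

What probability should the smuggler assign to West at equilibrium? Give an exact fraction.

4/9

Row minima: Gate-1 → 2, Gate-2 → 2; maximin = 2.
Column maxima: East → 6, West → 7; minimax = 6.
2 ≠ 6, so there is no saddle point; optimal play is mixed.
Let the inspector play Gate-1 with probability p. Expected payoff against East: 6p + 2(1−p) = 4p + 2; against West: 2p + 7(1−p) = −5p + 7.
Setting these equal: 4p + 2 = −5p + 7 ⇒ 9p = 5 ⇒ p = 5/9, and the value is (4)·(5/9) + 2 = 38/9.
For the smuggler: with q = P(East), equating Gate-1's and Gate-2's payoffs gives 4q + 2 = −5q + 7 ⇒ q = 5/9.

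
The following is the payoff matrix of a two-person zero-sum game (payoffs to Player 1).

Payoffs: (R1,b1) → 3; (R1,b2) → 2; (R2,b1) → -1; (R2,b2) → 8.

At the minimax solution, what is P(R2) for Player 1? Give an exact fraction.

Row minima: R1 → 2, R2 → -1; maximin = 2.
Column maxima: b1 → 3, b2 → 8; minimax = 3.
2 ≠ 3, so there is no saddle point; optimal play is mixed.
Let Player 1 play R1 with probability p. Expected payoff against b1: 3p + (-1)(1−p) = 4p − 1; against b2: 2p + 8(1−p) = −6p + 8.
Setting these equal: 4p − 1 = −6p + 8 ⇒ 10p = 9 ⇒ p = 9/10, and the value is (4)·(9/10) − 1 = 13/5.
For Player 2: with q = P(b1), equating R1's and R2's payoffs gives q + 2 = −9q + 8 ⇒ q = 3/5.

1/10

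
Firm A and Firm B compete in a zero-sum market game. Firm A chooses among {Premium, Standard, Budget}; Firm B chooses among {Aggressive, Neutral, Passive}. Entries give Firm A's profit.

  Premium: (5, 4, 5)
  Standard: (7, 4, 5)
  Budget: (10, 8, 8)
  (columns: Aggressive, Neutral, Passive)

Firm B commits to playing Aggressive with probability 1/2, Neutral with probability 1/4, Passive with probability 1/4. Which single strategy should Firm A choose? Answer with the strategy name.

Budget

Expected payoff of Premium: (1/2)·5 + (1/4)·4 + (1/4)·5 = 19/4.
Expected payoff of Standard: (1/2)·7 + (1/4)·4 + (1/4)·5 = 23/4.
Expected payoff of Budget: (1/2)·10 + (1/4)·8 + (1/4)·8 = 9.
The largest is 9, so Firm A's best response is Budget.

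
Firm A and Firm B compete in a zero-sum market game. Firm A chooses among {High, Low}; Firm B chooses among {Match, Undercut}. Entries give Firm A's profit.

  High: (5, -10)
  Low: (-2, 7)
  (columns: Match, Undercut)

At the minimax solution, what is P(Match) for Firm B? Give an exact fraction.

Row minima: High → -10, Low → -2; maximin = -2.
Column maxima: Match → 5, Undercut → 7; minimax = 5.
-2 ≠ 5, so there is no saddle point; optimal play is mixed.
Let Firm A play High with probability p. Expected payoff against Match: 5p + (-2)(1−p) = 7p − 2; against Undercut: (-10)p + 7(1−p) = −17p + 7.
Setting these equal: 7p − 2 = −17p + 7 ⇒ 24p = 9 ⇒ p = 3/8, and the value is (7)·(3/8) − 2 = 5/8.
For Firm B: with q = P(Match), equating High's and Low's payoffs gives 15q − 10 = −9q + 7 ⇒ q = 17/24.

17/24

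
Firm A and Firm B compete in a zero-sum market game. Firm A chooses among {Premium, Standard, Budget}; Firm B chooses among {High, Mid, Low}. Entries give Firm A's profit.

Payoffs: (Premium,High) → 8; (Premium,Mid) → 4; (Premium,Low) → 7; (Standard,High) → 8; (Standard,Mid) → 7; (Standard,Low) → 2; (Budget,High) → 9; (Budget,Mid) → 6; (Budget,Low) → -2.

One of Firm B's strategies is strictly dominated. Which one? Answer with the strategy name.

Mid holds Firm A's payoff strictly below High in every row: 4 < 8, 7 < 8, 6 < 9.
So High is strictly dominated for Firm B.

High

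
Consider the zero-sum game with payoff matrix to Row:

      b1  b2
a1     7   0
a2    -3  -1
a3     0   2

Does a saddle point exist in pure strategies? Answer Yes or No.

No

Row minima: a1 → 0, a2 → -3, a3 → 0; maximin = 0.
Column maxima: b1 → 7, b2 → 2; minimax = 2.
0 ≠ 2, so no pure-strategy equilibrium exists.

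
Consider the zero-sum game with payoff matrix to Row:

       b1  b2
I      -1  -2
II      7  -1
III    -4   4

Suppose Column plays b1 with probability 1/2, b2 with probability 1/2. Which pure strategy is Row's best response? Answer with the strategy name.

II

Expected payoff of I: (1/2)·(-1) + (1/2)·(-2) = -3/2.
Expected payoff of II: (1/2)·7 + (1/2)·(-1) = 3.
Expected payoff of III: (1/2)·(-4) + (1/2)·4 = 0.
The largest is 3, so Row's best response is II.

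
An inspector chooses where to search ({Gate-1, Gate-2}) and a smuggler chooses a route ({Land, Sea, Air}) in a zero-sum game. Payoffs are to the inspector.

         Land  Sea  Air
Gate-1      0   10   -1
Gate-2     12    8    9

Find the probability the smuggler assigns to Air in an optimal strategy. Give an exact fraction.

Row minima: Gate-1 → -1, Gate-2 → 8; maximin = 8.
Column maxima: Land → 12, Sea → 10, Air → 9; minimax = 9.
8 ≠ 9, so there is no saddle point; optimal play is mixed.
Land is strictly dominated by Air (it gives the inspector strictly more in every row), so the smuggler never plays it.
On the remaining 2×2 (Gate-1, Gate-2 vs Sea, Air):
Let the inspector play Gate-1 with probability p. Expected payoff against Sea: 10p + 8(1−p) = 2p + 8; against Air: (-1)p + 9(1−p) = −10p + 9.
Setting these equal: 2p + 8 = −10p + 9 ⇒ 12p = 1 ⇒ p = 1/12, and the value is (2)·(1/12) + 8 = 49/6.
For the smuggler: with q = P(Sea), equating Gate-1's and Gate-2's payoffs gives 11q − 1 = −q + 9 ⇒ q = 5/6.

1/6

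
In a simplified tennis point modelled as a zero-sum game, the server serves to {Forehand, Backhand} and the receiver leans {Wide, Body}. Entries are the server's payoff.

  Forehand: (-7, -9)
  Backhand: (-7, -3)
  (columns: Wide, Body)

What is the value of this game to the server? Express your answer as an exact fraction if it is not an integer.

Row minima: Forehand → -9, Backhand → -7; maximin = -7.
Column maxima: Wide → -7, Body → -3; minimax = -7.
Since maximin = minimax = -7, there is a saddle point and the value is -7.

-7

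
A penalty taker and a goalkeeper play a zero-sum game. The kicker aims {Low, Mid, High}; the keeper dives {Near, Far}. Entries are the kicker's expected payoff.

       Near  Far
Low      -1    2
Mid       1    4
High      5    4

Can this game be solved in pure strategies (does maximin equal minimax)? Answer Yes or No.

Yes

Row minima: Low → -1, Mid → 1, High → 4; maximin = 4.
Column maxima: Near → 5, Far → 4; minimax = 4.
maximin = minimax = 4, so a saddle point exists.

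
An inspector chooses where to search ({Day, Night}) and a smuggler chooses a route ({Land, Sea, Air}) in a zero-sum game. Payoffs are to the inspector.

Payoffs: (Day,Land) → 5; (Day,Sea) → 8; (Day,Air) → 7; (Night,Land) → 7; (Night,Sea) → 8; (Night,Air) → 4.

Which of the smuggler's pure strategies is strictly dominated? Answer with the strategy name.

Sea

Land holds the inspector's payoff strictly below Sea in every row: 5 < 8, 7 < 8.
So Sea is strictly dominated for the smuggler.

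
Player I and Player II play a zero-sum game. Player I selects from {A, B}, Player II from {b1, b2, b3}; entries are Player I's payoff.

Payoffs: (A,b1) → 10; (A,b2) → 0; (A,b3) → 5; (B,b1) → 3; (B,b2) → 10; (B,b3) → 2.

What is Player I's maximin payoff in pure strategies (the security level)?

Row minima: A → 0, B → 2.
The best of these is 2.

2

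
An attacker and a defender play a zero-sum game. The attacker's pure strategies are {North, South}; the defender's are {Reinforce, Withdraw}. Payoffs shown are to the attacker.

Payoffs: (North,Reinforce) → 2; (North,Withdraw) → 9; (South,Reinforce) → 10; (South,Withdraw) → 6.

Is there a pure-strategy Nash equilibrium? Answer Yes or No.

Row minima: North → 2, South → 6; maximin = 6.
Column maxima: Reinforce → 10, Withdraw → 9; minimax = 9.
6 ≠ 9, so no pure-strategy equilibrium exists.

No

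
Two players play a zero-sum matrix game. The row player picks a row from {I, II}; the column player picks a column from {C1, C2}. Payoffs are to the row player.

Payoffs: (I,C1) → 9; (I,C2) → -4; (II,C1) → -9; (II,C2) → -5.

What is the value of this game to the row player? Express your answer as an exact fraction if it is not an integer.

Row minima: I → -4, II → -9; maximin = -4.
Column maxima: C1 → 9, C2 → -4; minimax = -4.
Since maximin = minimax = -4, there is a saddle point and the value is -4.

-4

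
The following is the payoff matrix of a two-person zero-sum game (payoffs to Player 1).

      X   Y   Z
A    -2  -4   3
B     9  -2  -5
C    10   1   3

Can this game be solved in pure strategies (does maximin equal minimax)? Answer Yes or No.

Yes

Row minima: A → -4, B → -5, C → 1; maximin = 1.
Column maxima: X → 10, Y → 1, Z → 3; minimax = 1.
maximin = minimax = 1, so a saddle point exists.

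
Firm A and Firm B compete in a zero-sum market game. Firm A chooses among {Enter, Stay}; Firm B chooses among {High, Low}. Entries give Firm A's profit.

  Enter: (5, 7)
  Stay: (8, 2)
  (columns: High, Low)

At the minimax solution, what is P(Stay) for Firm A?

1/4

Row minima: Enter → 5, Stay → 2; maximin = 5.
Column maxima: High → 8, Low → 7; minimax = 7.
5 ≠ 7, so there is no saddle point; optimal play is mixed.
Let Firm A play Enter with probability p. Expected payoff against High: 5p + 8(1−p) = −3p + 8; against Low: 7p + 2(1−p) = 5p + 2.
Setting these equal: −3p + 8 = 5p + 2 ⇒ −8p = -6 ⇒ p = 3/4, and the value is (-3)·(3/4) + 8 = 23/4.
For Firm B: with q = P(High), equating Enter's and Stay's payoffs gives −2q + 7 = 6q + 2 ⇒ q = 5/8.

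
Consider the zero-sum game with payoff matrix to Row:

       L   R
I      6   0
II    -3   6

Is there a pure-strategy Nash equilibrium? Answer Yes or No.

No

Row minima: I → 0, II → -3; maximin = 0.
Column maxima: L → 6, R → 6; minimax = 6.
0 ≠ 6, so no pure-strategy equilibrium exists.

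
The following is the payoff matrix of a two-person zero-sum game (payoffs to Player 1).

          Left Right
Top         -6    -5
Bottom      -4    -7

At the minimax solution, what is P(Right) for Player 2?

Row minima: Top → -6, Bottom → -7; maximin = -6.
Column maxima: Left → -4, Right → -5; minimax = -5.
-6 ≠ -5, so there is no saddle point; optimal play is mixed.
Let Player 1 play Top with probability p. Expected payoff against Left: (-6)p + (-4)(1−p) = −2p − 4; against Right: (-5)p + (-7)(1−p) = 2p − 7.
Setting these equal: −2p − 4 = 2p − 7 ⇒ −4p = -3 ⇒ p = 3/4, and the value is (-2)·(3/4) − 4 = -11/2.
For Player 2: with q = P(Left), equating Top's and Bottom's payoffs gives −q − 5 = 3q − 7 ⇒ q = 1/2.

1/2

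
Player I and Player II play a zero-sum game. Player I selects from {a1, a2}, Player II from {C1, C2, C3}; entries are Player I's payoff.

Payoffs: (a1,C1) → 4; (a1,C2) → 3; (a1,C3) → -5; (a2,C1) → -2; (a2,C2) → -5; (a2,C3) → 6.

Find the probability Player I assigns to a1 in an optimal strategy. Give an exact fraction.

11/19

Row minima: a1 → -5, a2 → -5; maximin = -5.
Column maxima: C1 → 4, C2 → 3, C3 → 6; minimax = 3.
-5 ≠ 3, so there is no saddle point; optimal play is mixed.
C1 is strictly dominated by C2 (it gives Player I strictly more in every row), so Player II never plays it.
On the remaining 2×2 (a1, a2 vs C2, C3):
Let Player I play a1 with probability p. Expected payoff against C2: 3p + (-5)(1−p) = 8p − 5; against C3: (-5)p + 6(1−p) = −11p + 6.
Setting these equal: 8p − 5 = −11p + 6 ⇒ 19p = 11 ⇒ p = 11/19, and the value is (8)·(11/19) − 5 = -7/19.
For Player II: with q = P(C2), equating a1's and a2's payoffs gives 8q − 5 = −11q + 6 ⇒ q = 11/19.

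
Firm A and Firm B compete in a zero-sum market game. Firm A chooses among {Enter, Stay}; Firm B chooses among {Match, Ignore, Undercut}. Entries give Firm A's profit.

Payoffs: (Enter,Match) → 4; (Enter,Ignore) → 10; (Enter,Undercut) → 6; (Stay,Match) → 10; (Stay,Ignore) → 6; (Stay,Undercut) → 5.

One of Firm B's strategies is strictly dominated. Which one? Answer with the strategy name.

Undercut holds Firm A's payoff strictly below Ignore in every row: 6 < 10, 5 < 6.
So Ignore is strictly dominated for Firm B.

Ignore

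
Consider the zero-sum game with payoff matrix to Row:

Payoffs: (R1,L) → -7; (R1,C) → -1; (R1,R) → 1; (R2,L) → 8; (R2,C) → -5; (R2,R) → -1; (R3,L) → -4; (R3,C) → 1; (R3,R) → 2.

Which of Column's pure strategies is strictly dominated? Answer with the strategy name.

R

C holds Row's payoff strictly below R in every row: -1 < 1, -5 < -1, 1 < 2.
So R is strictly dominated for Column.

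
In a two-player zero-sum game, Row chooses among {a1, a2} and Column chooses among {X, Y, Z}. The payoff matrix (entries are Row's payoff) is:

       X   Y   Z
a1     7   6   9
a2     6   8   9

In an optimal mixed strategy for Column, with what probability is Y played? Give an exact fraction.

Row minima: a1 → 6, a2 → 6; maximin = 6.
Column maxima: X → 7, Y → 8, Z → 9; minimax = 7.
6 ≠ 7, so there is no saddle point; optimal play is mixed.
Z is strictly dominated by X (it gives Row strictly more in every row), so Column never plays it.
On the remaining 2×2 (a1, a2 vs X, Y):
Let Row play a1 with probability p. Expected payoff against X: 7p + 6(1−p) = p + 6; against Y: 6p + 8(1−p) = −2p + 8.
Setting these equal: p + 6 = −2p + 8 ⇒ 3p = 2 ⇒ p = 2/3, and the value is (1)·(2/3) + 6 = 20/3.
For Column: with q = P(X), equating a1's and a2's payoffs gives q + 6 = −2q + 8 ⇒ q = 2/3.

1/3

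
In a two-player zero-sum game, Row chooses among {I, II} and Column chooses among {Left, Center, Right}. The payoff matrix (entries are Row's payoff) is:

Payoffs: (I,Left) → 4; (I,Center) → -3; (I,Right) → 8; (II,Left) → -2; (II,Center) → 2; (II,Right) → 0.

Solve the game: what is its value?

2/11

Row minima: I → -3, II → -2; maximin = -2.
Column maxima: Left → 4, Center → 2, Right → 8; minimax = 2.
-2 ≠ 2, so there is no saddle point; optimal play is mixed.
Right is strictly dominated by Left (it gives Row strictly more in every row), so Column never plays it.
On the remaining 2×2 (I, II vs Left, Center):
Let Row play I with probability p. Expected payoff against Left: 4p + (-2)(1−p) = 6p − 2; against Center: (-3)p + 2(1−p) = −5p + 2.
Setting these equal: 6p − 2 = −5p + 2 ⇒ 11p = 4 ⇒ p = 4/11, and the value is (6)·(4/11) − 2 = 2/11.
For Column: with q = P(Left), equating I's and II's payoffs gives 7q − 3 = −4q + 2 ⇒ q = 5/11.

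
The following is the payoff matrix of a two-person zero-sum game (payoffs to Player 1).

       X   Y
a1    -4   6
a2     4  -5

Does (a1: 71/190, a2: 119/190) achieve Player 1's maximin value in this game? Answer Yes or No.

Against X this mix gives (71/190)·(-4) + (119/190)·4 = 96/95.
Against Y this mix gives (71/190)·6 + (119/190)·(-5) = -169/190.
Player 2 will play Y, holding Player 1 to -169/190. Shifting weight toward the row that does better against Y would raise this floor (the equalizing mix achieves 4/19 against both Y and X), so the proposed strategy is not optimal.

No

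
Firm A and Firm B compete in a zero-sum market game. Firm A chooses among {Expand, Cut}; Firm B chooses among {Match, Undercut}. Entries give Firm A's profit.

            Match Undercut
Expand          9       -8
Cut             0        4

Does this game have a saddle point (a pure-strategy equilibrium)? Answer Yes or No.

Row minima: Expand → -8, Cut → 0; maximin = 0.
Column maxima: Match → 9, Undercut → 4; minimax = 4.
0 ≠ 4, so no pure-strategy equilibrium exists.

No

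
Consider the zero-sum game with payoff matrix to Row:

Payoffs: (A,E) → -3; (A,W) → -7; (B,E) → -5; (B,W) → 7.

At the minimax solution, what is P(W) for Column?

Row minima: A → -7, B → -5; maximin = -5.
Column maxima: E → -3, W → 7; minimax = -3.
-5 ≠ -3, so there is no saddle point; optimal play is mixed.
Let Row play A with probability p. Expected payoff against E: (-3)p + (-5)(1−p) = 2p − 5; against W: (-7)p + 7(1−p) = −14p + 7.
Setting these equal: 2p − 5 = −14p + 7 ⇒ 16p = 12 ⇒ p = 3/4, and the value is (2)·(3/4) − 5 = -7/2.
For Column: with q = P(E), equating A's and B's payoffs gives 4q − 7 = −12q + 7 ⇒ q = 7/8.

1/8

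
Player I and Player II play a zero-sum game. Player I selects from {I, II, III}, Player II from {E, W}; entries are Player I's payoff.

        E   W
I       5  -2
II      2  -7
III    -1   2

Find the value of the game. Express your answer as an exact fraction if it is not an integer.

4/5

Row minima: I → -2, II → -7, III → -1; maximin = -1.
Column maxima: E → 5, W → 2; minimax = 2.
-1 ≠ 2, so there is no saddle point; optimal play is mixed.
II is strictly dominated by I, so Player I never plays it.
On the remaining 2×2 (I, III vs E, W):
Let Player I play I with probability p. Expected payoff against E: 5p + (-1)(1−p) = 6p − 1; against W: (-2)p + 2(1−p) = −4p + 2.
Setting these equal: 6p − 1 = −4p + 2 ⇒ 10p = 3 ⇒ p = 3/10, and the value is (6)·(3/10) − 1 = 4/5.
For Player II: with q = P(E), equating I's and III's payoffs gives 7q − 2 = −3q + 2 ⇒ q = 2/5.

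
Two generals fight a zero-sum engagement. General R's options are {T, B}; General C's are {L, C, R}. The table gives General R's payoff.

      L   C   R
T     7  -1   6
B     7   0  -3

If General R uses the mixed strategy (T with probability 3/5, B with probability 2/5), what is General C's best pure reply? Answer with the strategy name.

C

If General C plays L, General R's expected payoff is (3/5)·7 + (2/5)·7 = 7.
If General C plays C, General R's expected payoff is (3/5)·(-1) + (2/5)·0 = -3/5.
If General C plays R, General R's expected payoff is (3/5)·6 + (2/5)·(-3) = 12/5.
General C minimizes General R's payoff; the smallest is -3/5, so the best response is C.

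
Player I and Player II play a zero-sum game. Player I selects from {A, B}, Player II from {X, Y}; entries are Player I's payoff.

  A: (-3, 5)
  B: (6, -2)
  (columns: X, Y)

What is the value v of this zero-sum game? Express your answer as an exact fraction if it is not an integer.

3/2

Row minima: A → -3, B → -2; maximin = -2.
Column maxima: X → 6, Y → 5; minimax = 5.
-2 ≠ 5, so there is no saddle point; optimal play is mixed.
Let Player I play A with probability p. Expected payoff against X: (-3)p + 6(1−p) = −9p + 6; against Y: 5p + (-2)(1−p) = 7p − 2.
Setting these equal: −9p + 6 = 7p − 2 ⇒ −16p = -8 ⇒ p = 1/2, and the value is (-9)·(1/2) + 6 = 3/2.
For Player II: with q = P(X), equating A's and B's payoffs gives −8q + 5 = 8q − 2 ⇒ q = 7/16.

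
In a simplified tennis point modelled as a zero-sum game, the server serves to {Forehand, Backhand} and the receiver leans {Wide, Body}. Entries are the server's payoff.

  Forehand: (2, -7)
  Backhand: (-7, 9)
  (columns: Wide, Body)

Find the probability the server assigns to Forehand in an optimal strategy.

Row minima: Forehand → -7, Backhand → -7; maximin = -7.
Column maxima: Wide → 2, Body → 9; minimax = 2.
-7 ≠ 2, so there is no saddle point; optimal play is mixed.
Let the server play Forehand with probability p. Expected payoff against Wide: 2p + (-7)(1−p) = 9p − 7; against Body: (-7)p + 9(1−p) = −16p + 9.
Setting these equal: 9p − 7 = −16p + 9 ⇒ 25p = 16 ⇒ p = 16/25, and the value is (9)·(16/25) − 7 = -31/25.
For the receiver: with q = P(Wide), equating Forehand's and Backhand's payoffs gives 9q − 7 = −16q + 9 ⇒ q = 16/25.

16/25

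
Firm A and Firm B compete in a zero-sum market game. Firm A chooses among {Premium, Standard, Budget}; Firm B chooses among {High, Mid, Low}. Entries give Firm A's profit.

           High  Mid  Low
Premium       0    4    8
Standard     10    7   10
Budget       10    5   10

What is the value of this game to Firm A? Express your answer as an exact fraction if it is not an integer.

7

Row minima: Premium → 0, Standard → 7, Budget → 5; maximin = 7.
Column maxima: High → 10, Mid → 7, Low → 10; minimax = 7.
Since maximin = minimax = 7, there is a saddle point and the value is 7.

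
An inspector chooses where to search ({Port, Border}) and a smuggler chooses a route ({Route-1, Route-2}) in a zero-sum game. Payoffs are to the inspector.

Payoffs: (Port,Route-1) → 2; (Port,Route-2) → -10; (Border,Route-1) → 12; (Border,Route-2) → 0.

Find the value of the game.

Row minima: Port → -10, Border → 0; maximin = 0.
Column maxima: Route-1 → 12, Route-2 → 0; minimax = 0.
Since maximin = minimax = 0, there is a saddle point and the value is 0.

0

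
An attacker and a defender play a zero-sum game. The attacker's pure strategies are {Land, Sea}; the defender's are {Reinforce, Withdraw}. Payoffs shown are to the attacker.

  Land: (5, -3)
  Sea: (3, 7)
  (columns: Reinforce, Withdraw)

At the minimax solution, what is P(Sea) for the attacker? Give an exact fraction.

Row minima: Land → -3, Sea → 3; maximin = 3.
Column maxima: Reinforce → 5, Withdraw → 7; minimax = 5.
3 ≠ 5, so there is no saddle point; optimal play is mixed.
Let the attacker play Land with probability p. Expected payoff against Reinforce: 5p + 3(1−p) = 2p + 3; against Withdraw: (-3)p + 7(1−p) = −10p + 7.
Setting these equal: 2p + 3 = −10p + 7 ⇒ 12p = 4 ⇒ p = 1/3, and the value is (2)·(1/3) + 3 = 11/3.
For the defender: with q = P(Reinforce), equating Land's and Sea's payoffs gives 8q − 3 = −4q + 7 ⇒ q = 5/6.

2/3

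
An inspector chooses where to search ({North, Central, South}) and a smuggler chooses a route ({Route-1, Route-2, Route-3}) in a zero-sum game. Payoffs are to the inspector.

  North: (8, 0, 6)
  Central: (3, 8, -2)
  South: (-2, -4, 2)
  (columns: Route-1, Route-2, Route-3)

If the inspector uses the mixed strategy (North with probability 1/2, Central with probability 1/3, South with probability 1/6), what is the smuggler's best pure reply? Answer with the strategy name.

If the smuggler plays Route-1, the inspector's expected payoff is (1/2)·8 + (1/3)·3 + (1/6)·(-2) = 14/3.
If the smuggler plays Route-2, the inspector's expected payoff is (1/2)·0 + (1/3)·8 + (1/6)·(-4) = 2.
If the smuggler plays Route-3, the inspector's expected payoff is (1/2)·6 + (1/3)·(-2) + (1/6)·2 = 8/3.
The smuggler minimizes the inspector's payoff; the smallest is 2, so the best response is Route-2.

Route-2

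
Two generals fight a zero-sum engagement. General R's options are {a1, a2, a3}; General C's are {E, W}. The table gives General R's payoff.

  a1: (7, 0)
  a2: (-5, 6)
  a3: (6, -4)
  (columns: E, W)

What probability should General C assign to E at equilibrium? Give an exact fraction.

1/3

Row minima: a1 → 0, a2 → -5, a3 → -4; maximin = 0.
Column maxima: E → 7, W → 6; minimax = 6.
0 ≠ 6, so there is no saddle point; optimal play is mixed.
a3 is strictly dominated by a1, so General R never plays it.
On the remaining 2×2 (a1, a2 vs E, W):
Let General R play a1 with probability p. Expected payoff against E: 7p + (-5)(1−p) = 12p − 5; against W: 0p + 6(1−p) = −6p + 6.
Setting these equal: 12p − 5 = −6p + 6 ⇒ 18p = 11 ⇒ p = 11/18, and the value is (12)·(11/18) − 5 = 7/3.
For General C: with q = P(E), equating a1's and a2's payoffs gives 7q = −11q + 6 ⇒ q = 1/3.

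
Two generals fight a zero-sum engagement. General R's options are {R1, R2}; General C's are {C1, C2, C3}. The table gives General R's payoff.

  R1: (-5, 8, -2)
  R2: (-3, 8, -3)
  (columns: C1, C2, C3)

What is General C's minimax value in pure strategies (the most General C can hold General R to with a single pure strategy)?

Column maxima: C1 → -3, C2 → 8, C3 → -2.
The smallest of these is -3.

-3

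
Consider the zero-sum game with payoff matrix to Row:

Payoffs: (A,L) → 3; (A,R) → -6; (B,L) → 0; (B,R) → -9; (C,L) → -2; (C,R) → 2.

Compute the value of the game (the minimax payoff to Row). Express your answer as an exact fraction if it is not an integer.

-6/13

Row minima: A → -6, B → -9, C → -2; maximin = -2.
Column maxima: L → 3, R → 2; minimax = 2.
-2 ≠ 2, so there is no saddle point; optimal play is mixed.
B is strictly dominated by A, so Row never plays it.
On the remaining 2×2 (A, C vs L, R):
Let Row play A with probability p. Expected payoff against L: 3p + (-2)(1−p) = 5p − 2; against R: (-6)p + 2(1−p) = −8p + 2.
Setting these equal: 5p − 2 = −8p + 2 ⇒ 13p = 4 ⇒ p = 4/13, and the value is (5)·(4/13) − 2 = -6/13.
For Column: with q = P(L), equating A's and C's payoffs gives 9q − 6 = −4q + 2 ⇒ q = 8/13.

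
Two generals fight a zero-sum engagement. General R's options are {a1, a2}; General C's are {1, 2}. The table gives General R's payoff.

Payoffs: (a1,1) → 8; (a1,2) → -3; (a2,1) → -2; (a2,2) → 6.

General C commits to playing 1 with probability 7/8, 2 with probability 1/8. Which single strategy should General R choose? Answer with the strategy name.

Expected payoff of a1: (7/8)·8 + (1/8)·(-3) = 53/8.
Expected payoff of a2: (7/8)·(-2) + (1/8)·6 = -1.
The largest is 53/8, so General R's best response is a1.

a1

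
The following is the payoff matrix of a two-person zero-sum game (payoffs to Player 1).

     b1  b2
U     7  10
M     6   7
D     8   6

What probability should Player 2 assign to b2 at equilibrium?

Row minima: U → 7, M → 6, D → 6; maximin = 7.
Column maxima: b1 → 8, b2 → 10; minimax = 8.
7 ≠ 8, so there is no saddle point; optimal play is mixed.
M is strictly dominated by U, so Player 1 never plays it.
On the remaining 2×2 (U, D vs b1, b2):
Let Player 1 play U with probability p. Expected payoff against b1: 7p + 8(1−p) = −p + 8; against b2: 10p + 6(1−p) = 4p + 6.
Setting these equal: −p + 8 = 4p + 6 ⇒ −5p = -2 ⇒ p = 2/5, and the value is (-1)·(2/5) + 8 = 38/5.
For Player 2: with q = P(b1), equating U's and D's payoffs gives −3q + 10 = 2q + 6 ⇒ q = 4/5.

1/5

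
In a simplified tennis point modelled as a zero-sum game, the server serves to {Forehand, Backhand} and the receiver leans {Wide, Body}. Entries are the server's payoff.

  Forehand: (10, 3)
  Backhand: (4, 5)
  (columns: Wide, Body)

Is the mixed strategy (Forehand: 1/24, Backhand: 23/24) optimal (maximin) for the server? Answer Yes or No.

Against Wide this mix gives (1/24)·10 + (23/24)·4 = 17/4.
Against Body this mix gives (1/24)·3 + (23/24)·5 = 59/12.
The receiver will play Wide, holding the server to 17/4. Shifting weight toward the row that does better against Wide would raise this floor (the equalizing mix achieves 19/4 against both Wide and Body), so the proposed strategy is not optimal.

No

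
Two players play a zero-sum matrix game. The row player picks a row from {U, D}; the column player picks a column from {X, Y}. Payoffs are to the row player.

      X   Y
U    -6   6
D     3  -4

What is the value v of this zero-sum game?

Row minima: U → -6, D → -4; maximin = -4.
Column maxima: X → 3, Y → 6; minimax = 3.
-4 ≠ 3, so there is no saddle point; optimal play is mixed.
Let the row player play U with probability p. Expected payoff against X: (-6)p + 3(1−p) = −9p + 3; against Y: 6p + (-4)(1−p) = 10p − 4.
Setting these equal: −9p + 3 = 10p − 4 ⇒ −19p = -7 ⇒ p = 7/19, and the value is (-9)·(7/19) + 3 = -6/19.
For the column player: with q = P(X), equating U's and D's payoffs gives −12q + 6 = 7q − 4 ⇒ q = 10/19.

-6/19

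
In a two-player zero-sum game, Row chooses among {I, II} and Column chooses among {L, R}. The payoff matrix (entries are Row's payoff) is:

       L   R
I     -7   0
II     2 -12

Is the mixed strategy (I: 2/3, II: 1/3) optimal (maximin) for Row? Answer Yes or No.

Yes

Against L this mix gives (2/3)·(-7) + (1/3)·2 = -4.
Against R this mix gives (2/3)·0 + (1/3)·(-12) = -4.
All of Column's active replies (L, R) yield -4, and no column does worse for Row. The mix makes Column indifferent and guarantees -4, so it is optimal.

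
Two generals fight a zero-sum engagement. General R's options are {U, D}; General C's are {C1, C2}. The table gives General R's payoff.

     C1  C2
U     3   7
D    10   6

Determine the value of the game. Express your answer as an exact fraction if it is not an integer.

13/2

Row minima: U → 3, D → 6; maximin = 6.
Column maxima: C1 → 10, C2 → 7; minimax = 7.
6 ≠ 7, so there is no saddle point; optimal play is mixed.
Let General R play U with probability p. Expected payoff against C1: 3p + 10(1−p) = −7p + 10; against C2: 7p + 6(1−p) = p + 6.
Setting these equal: −7p + 10 = p + 6 ⇒ −8p = -4 ⇒ p = 1/2, and the value is (-7)·(1/2) + 10 = 13/2.
For General C: with q = P(C1), equating U's and D's payoffs gives −4q + 7 = 4q + 6 ⇒ q = 1/8.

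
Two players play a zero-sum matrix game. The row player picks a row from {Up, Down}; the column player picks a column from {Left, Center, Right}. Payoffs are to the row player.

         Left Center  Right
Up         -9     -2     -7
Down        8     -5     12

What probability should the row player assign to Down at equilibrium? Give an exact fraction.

Row minima: Up → -9, Down → -5; maximin = -5.
Column maxima: Left → 8, Center → -2, Right → 12; minimax = -2.
-5 ≠ -2, so there is no saddle point; optimal play is mixed.
Right is strictly dominated by Left (it gives the row player strictly more in every row), so the column player never plays it.
On the remaining 2×2 (Up, Down vs Left, Center):
Let the row player play Up with probability p. Expected payoff against Left: (-9)p + 8(1−p) = −17p + 8; against Center: (-2)p + (-5)(1−p) = 3p − 5.
Setting these equal: −17p + 8 = 3p − 5 ⇒ −20p = -13 ⇒ p = 13/20, and the value is (-17)·(13/20) + 8 = -61/20.
For the column player: with q = P(Left), equating Up's and Down's payoffs gives −7q − 2 = 13q − 5 ⇒ q = 3/20.

7/20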